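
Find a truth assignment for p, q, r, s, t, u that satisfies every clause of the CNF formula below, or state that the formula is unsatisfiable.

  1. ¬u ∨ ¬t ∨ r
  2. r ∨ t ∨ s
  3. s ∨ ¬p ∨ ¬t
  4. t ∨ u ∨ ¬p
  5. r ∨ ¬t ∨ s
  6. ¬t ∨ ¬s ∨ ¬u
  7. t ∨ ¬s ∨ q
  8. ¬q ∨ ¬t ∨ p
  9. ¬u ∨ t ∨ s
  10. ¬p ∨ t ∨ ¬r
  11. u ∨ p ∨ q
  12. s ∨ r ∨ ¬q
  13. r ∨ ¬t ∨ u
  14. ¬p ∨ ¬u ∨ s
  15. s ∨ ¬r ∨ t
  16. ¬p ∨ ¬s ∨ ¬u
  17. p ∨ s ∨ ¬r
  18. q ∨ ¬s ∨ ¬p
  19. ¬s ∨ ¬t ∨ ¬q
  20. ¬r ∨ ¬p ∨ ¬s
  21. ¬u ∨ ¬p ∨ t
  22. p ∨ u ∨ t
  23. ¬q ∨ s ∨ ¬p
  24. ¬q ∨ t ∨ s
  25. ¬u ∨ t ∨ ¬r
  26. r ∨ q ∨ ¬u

Try u = True.
Try t = False.
(s) alone gives s = True.
(q) alone gives q = True.
(¬p) alone gives p = False.
(¬r) alone gives r = False.
All clauses are satisfied.

p ↦ False; q ↦ True; r ↦ False; s ↦ True; t ↦ False; u ↦ True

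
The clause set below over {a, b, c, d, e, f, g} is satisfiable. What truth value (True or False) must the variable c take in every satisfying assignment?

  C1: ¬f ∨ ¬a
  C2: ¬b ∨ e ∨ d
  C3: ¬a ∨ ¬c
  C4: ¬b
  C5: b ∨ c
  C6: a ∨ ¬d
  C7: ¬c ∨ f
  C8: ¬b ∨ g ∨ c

Suppose c = False.
Unit clause (¬b) forces b = False.
Now (b) is unsatisfied and unit — conflict.
So every satisfying assignment has c = True.

True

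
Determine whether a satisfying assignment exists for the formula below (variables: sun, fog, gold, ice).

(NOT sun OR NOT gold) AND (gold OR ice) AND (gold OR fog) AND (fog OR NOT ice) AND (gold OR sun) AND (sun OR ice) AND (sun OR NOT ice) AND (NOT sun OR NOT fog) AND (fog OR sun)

Unsatisfiable

Branch on sun: set sun = false.
From the singleton clause (gold), gold = true.
From the singleton clause (ice), ice = true.
Now (NOT ice) is unsatisfied and unit — conflict.
Undo sun and try sun = true.
From the singleton clause (NOT gold), gold = false.
From the singleton clause (ice), ice = true.
From the singleton clause (fog), fog = true.
Now (NOT fog) is unsatisfied and unit — conflict.
Both values of sun lead to a conflict.
No assignment satisfies every clause.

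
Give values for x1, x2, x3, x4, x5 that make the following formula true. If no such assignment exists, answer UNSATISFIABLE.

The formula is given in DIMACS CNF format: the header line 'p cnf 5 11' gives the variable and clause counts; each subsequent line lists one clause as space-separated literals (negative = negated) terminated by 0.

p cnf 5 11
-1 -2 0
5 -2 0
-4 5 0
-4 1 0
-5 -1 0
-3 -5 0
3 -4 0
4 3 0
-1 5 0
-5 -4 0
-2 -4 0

Case x1 = False:
The clause (¬x4) is unit, so x4 = False.
The clause (x3) is unit, so x3 = True.
The clause (¬x5) is unit, so x5 = False.
The clause (¬x2) is unit, so x2 = False.
Every clause now holds.

x1 ↦ False,  x2 ↦ False,  x3 ↦ True,  x4 ↦ False,  x5 ↦ False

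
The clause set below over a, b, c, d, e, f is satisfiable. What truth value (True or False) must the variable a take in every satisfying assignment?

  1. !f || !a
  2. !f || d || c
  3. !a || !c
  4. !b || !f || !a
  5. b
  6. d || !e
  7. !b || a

True

Suppose a = false.
From the singleton clause (b), b = true.
Now (!b) is unsatisfied and unit — conflict.
So every satisfying assignment has a = True.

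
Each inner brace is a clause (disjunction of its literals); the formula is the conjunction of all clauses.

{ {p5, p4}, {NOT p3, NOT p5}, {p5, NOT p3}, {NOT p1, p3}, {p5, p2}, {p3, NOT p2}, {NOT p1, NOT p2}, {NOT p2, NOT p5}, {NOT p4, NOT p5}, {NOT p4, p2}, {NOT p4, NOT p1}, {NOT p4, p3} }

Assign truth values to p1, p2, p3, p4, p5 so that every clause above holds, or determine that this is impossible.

Branch on p5: set p5 = true.
Unit clause (NOT p3) forces p3 = false.
Unit clause (NOT p1) forces p1 = false.
Unit clause (NOT p2) forces p2 = false.
Unit clause (NOT p4) forces p4 = false.
Every clause now holds.

p1 ↦ false,  p2 ↦ false,  p3 ↦ false,  p4 ↦ false,  p5 ↦ true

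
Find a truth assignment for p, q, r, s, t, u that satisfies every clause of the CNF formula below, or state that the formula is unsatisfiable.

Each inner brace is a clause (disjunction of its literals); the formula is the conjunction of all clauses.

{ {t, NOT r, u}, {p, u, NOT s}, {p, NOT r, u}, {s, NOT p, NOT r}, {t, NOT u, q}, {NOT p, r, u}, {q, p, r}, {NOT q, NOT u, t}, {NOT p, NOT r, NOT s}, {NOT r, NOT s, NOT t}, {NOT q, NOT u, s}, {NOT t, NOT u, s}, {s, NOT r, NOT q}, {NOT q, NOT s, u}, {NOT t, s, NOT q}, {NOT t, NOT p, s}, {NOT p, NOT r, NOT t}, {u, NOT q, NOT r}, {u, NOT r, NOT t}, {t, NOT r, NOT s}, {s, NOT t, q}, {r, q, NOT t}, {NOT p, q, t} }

Case t = false:
Case r = false:
Case u = false:
(NOT p) alone gives p = false.
(NOT s) alone gives s = false.
(q) alone gives q = true.
All clauses are satisfied.

p ↦ false,  q ↦ true,  r ↦ false,  s ↦ false,  t ↦ false,  u ↦ false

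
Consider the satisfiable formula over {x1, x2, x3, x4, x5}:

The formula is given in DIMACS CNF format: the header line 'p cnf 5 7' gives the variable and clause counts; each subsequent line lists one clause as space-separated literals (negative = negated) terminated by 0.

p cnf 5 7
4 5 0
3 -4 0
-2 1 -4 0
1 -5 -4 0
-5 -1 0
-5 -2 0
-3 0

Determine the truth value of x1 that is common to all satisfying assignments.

False

Suppose x1 = True.
(¬x5) alone gives x5 = False.
(x4) alone gives x4 = True.
(x3) alone gives x3 = True.
Now (¬x3) is unsatisfied and unit — conflict.
So every satisfying assignment has x1 = False.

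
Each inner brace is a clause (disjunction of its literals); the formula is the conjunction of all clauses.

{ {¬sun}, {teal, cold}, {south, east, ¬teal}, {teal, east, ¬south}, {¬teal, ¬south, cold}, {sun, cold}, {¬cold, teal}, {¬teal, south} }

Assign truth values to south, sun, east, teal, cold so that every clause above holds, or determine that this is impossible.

south=True; sun=False; east=False; teal=True; cold=True

(¬sun) alone gives sun = False.
(cold) alone gives cold = True.
(teal) alone gives teal = True.
(south) alone gives south = True.
Every clause is now satisfied; east is unconstrained.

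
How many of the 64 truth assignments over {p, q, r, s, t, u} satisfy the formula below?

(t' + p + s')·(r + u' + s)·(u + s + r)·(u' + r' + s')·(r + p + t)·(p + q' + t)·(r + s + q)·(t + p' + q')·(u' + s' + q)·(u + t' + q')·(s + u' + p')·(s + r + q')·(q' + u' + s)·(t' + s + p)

10

There are 2^6 = 64 truth assignments over (p, q, r, s, t, u).
Split on t. With t = 1, the clauses containing t are satisfied and t' drops from the rest; 4 of the 2^5 = 32 assignments to the other variables satisfy what remains.
With t = 0, by the same count on the reduced clause set, 6 assignments work.
(One model: p=F, q=F, r=T, s=F, t=F, u=F.)
Total: 4 + 6 = 10.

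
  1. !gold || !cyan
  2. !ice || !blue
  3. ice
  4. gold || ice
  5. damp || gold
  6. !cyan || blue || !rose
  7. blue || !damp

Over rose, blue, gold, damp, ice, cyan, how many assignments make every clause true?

There are 2^6 = 64 truth assignments over (rose, blue, gold, damp, ice, cyan).
Split on blue. With blue = true, the clauses containing blue are satisfied and !blue drops from the rest; 0 of the 2^5 = 32 assignments to the other variables satisfy what remains.
With blue = false, by the same count on the reduced clause set, 2 assignments work.
(One model: rose=F, blue=F, gold=T, damp=F, ice=T, cyan=F.)
Total: 0 + 2 = 2.

2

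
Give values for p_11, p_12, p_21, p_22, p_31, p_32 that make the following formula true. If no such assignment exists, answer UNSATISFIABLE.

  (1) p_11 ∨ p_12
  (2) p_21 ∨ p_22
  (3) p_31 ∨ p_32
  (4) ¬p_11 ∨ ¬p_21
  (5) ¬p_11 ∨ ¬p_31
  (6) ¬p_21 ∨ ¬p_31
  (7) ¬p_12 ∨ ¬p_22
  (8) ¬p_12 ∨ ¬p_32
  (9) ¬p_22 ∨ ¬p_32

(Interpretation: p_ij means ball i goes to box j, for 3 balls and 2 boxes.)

UNSATISFIABLE

Branch on p_11: set p_11 = True.
Unit clause (¬p_21) forces p_21 = False.
Unit clause (p_22) forces p_22 = True.
Unit clause (¬p_31) forces p_31 = False.
Unit clause (p_32) forces p_32 = True.
That conflicts with the unit clause (¬p_32).
Backtrack on p_11: now try p_11 = False.
Unit clause (p_12) forces p_12 = True.
Unit clause (¬p_22) forces p_22 = False.
Unit clause (p_21) forces p_21 = True.
Unit clause (¬p_31) forces p_31 = False.
Unit clause (p_32) forces p_32 = True.
That conflicts with the unit clause (¬p_32).
Neither p_11 = True nor p_11 = False works.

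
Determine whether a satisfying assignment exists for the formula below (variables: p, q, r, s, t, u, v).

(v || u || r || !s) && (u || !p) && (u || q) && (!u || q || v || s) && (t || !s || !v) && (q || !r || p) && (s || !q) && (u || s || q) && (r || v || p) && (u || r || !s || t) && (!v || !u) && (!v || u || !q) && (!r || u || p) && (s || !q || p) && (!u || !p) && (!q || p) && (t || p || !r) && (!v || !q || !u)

Unsatisfiable

Suppose u = true.
Unit clause (!v) forces v = false.
Unit clause (!p) forces p = false.
Unit clause (r) forces r = true.
Unit clause (q) forces q = true.
That conflicts with the unit clause (!q).
Undo u and try u = false.
Unit clause (!p) forces p = false.
Unit clause (q) forces q = true.
That conflicts with the unit clause (!q).
Both values of u lead to a conflict.
No assignment satisfies every clause.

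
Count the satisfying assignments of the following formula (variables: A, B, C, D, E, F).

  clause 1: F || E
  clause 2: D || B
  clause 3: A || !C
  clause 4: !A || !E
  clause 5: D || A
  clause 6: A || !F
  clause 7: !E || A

6

There are 2^6 = 64 truth assignments over (A, B, C, D, E, F).
Split on A. With A = true, the clauses containing A are satisfied and !A drops from the rest; 6 of the 2^5 = 32 assignments to the other variables satisfy what remains.
With A = false, by the same count on the reduced clause set, 0 assignments work.
(One model: A=T, B=F, C=F, D=T, E=F, F=T.)
Total: 6 + 0 = 6.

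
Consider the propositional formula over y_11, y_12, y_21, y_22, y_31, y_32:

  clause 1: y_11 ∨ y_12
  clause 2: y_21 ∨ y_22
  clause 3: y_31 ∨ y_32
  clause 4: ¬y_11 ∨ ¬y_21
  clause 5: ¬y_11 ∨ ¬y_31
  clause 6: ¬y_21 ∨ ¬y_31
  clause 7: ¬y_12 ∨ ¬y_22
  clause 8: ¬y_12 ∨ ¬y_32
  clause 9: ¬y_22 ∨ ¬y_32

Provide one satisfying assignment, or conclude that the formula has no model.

Case y_11 = True:
From the singleton clause (¬y_21), y_21 = False.
From the singleton clause (y_22), y_22 = True.
From the singleton clause (¬y_31), y_31 = False.
From the singleton clause (y_32), y_32 = True.
Now (¬y_32) is unsatisfied and unit — conflict.
Backtrack on y_11: now try y_11 = False.
From the singleton clause (y_12), y_12 = True.
From the singleton clause (¬y_22), y_22 = False.
From the singleton clause (y_21), y_21 = True.
From the singleton clause (¬y_31), y_31 = False.
From the singleton clause (y_32), y_32 = True.
Now (¬y_32) is unsatisfied and unit — conflict.
Neither y_11 = True nor y_11 = False works.

UNSATISFIABLE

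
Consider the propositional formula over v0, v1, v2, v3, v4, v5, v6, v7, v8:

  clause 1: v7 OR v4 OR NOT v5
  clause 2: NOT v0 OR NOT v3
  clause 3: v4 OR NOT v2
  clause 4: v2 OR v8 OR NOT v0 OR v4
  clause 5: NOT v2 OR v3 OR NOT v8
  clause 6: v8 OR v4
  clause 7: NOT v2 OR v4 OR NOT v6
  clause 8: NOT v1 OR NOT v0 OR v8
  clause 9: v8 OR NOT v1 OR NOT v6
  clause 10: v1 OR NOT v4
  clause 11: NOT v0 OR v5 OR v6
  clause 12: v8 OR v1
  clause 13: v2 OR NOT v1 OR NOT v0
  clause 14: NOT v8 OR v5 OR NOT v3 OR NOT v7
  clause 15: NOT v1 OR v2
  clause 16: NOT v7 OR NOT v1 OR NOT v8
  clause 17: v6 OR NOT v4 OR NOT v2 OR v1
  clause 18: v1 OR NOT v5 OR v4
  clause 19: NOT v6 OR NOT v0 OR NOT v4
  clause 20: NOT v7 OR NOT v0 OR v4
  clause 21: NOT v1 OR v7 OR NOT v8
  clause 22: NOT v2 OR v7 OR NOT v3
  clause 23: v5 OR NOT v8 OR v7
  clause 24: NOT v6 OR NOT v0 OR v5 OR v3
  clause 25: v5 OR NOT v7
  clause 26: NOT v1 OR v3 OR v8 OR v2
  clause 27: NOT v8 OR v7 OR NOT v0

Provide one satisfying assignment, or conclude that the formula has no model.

v0 ↦ false, v1 ↦ true, v2 ↦ true, v3 ↦ true, v4 ↦ true, v5 ↦ true, v6 ↦ false, v7 ↦ true, v8 ↦ false

Case v0 = false:
Case v4 = true:
From the singleton clause (v1), v1 = true.
From the singleton clause (v2), v2 = true.
Case v3 = true:
From the singleton clause (v7), v7 = true.
From the singleton clause (NOT v8), v8 = false.
From the singleton clause (NOT v6), v6 = false.
From the singleton clause (v5), v5 = true.
This assignment satisfies each clause.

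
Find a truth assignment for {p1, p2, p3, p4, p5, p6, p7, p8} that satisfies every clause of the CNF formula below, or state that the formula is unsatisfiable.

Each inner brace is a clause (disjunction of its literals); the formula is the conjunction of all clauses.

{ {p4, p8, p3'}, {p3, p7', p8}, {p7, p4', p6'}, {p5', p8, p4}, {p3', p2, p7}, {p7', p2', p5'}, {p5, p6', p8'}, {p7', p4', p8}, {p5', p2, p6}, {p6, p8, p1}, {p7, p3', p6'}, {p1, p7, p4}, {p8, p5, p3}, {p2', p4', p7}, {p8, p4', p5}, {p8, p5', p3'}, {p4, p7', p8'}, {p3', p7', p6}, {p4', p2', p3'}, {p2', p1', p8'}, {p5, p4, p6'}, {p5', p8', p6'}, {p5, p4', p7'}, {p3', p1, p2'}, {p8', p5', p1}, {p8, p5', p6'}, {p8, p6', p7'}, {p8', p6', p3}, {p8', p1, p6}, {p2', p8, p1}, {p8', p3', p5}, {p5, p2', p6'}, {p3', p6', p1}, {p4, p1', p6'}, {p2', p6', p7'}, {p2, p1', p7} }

UNSATISFIABLE

Branch on p4: set p4 = 1.
Branch on p7: set p7 = 1.
Unit clause (p8) forces p8 = 1.
Unit clause (p5) forces p5 = 1.
Unit clause (p2') forces p2 = 0.
Unit clause (p6) forces p6 = 1.
That conflicts with the unit clause (p6').
Undo p7 and try p7 = 0.
Unit clause (p6') forces p6 = 0.
Unit clause (p2') forces p2 = 0.
Unit clause (p3') forces p3 = 0.
Unit clause (p5') forces p5 = 0.
Unit clause (p8) forces p8 = 1.
Unit clause (p1) forces p1 = 1.
That conflicts with the unit clause (p1').
Either choice for p7 ends in contradiction.
Undo p4 and try p4 = 0.
Branch on p8: set p8 = 1.
Unit clause (p7') forces p7 = 0.
Unit clause (p1) forces p1 = 1.
Unit clause (p2') forces p2 = 0.
That conflicts with the unit clause (p2).
Undo p8 and try p8 = 0.
Unit clause (p3') forces p3 = 0.
Unit clause (p7') forces p7 = 0.
Unit clause (p5') forces p5 = 0.
That conflicts with the unit clause (p5).
Either choice for p8 ends in contradiction.
Either choice for p4 ends in contradiction.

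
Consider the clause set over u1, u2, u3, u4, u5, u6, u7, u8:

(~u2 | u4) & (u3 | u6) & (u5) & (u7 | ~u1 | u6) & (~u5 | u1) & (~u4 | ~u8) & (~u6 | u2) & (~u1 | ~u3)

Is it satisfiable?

(u5) alone gives u5 = 1.
(u1) alone gives u1 = 1.
(~u3) alone gives u3 = 0.
(u6) alone gives u6 = 1.
(u2) alone gives u2 = 1.
(u4) alone gives u4 = 1.
(~u8) alone gives u8 = 0.
Every clause is now satisfied; u7 is unconstrained.
A satisfying assignment: u1: 1,  u2: 1,  u3: 0,  u4: 1,  u5: 1,  u6: 1,  u7: 0,  u8: 0.

Yes, satisfiable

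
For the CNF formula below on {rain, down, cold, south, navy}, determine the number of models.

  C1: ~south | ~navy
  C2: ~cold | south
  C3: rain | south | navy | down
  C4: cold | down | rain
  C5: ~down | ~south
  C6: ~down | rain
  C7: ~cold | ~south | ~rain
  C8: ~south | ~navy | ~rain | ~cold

There are 2^5 = 32 truth assignments over (rain, down, cold, south, navy).
Split on rain. With rain = 1, the clauses containing rain are satisfied and ~rain drops from the rest; 5 of the 2^4 = 16 assignments to the other variables satisfy what remains.
With rain = 0, by the same count on the reduced clause set, 1 assignment works.
(One model: rain=F, down=F, cold=T, south=T, navy=F.)
Total: 5 + 1 = 6.

6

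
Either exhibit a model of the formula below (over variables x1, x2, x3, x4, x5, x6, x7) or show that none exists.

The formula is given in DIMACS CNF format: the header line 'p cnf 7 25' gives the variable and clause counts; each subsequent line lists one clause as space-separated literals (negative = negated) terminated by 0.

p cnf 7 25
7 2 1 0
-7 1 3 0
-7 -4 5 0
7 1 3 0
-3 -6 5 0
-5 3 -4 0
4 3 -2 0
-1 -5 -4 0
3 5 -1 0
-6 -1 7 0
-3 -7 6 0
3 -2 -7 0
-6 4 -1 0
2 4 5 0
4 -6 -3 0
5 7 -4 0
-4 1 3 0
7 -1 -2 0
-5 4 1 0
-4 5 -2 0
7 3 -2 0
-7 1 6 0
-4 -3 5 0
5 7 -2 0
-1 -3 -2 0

x1: False, x2: True, x3: True, x4: True, x5: True, x6: True, x7: False

Suppose x7 = False.
Suppose x2 = True.
From the singleton clause (¬x1), x1 = False.
From the singleton clause (x3), x3 = True.
From the singleton clause (x5), x5 = True.
From the singleton clause (x4), x4 = True.
No clause remains; x6 is free.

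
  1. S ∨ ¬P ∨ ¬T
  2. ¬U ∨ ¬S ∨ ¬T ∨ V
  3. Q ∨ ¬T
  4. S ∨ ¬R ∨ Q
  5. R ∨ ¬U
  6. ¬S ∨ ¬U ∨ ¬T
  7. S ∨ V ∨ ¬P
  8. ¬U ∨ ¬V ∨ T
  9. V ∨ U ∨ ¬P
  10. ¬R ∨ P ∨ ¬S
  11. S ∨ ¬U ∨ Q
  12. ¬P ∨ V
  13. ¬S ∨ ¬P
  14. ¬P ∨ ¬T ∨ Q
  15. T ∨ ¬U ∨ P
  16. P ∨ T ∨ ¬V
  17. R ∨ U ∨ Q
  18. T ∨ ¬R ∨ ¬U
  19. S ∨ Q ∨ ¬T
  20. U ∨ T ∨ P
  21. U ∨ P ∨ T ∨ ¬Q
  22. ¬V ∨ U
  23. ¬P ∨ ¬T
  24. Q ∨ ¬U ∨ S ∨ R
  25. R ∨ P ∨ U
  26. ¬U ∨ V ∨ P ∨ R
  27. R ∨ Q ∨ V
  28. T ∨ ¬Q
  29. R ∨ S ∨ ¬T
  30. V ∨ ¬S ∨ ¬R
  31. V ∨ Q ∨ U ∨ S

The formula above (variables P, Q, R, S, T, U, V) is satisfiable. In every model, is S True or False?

False

Suppose S = True.
From the singleton clause (¬P), P = False.
From the singleton clause (¬R), R = False.
From the singleton clause (¬U), U = False.
But (U) is also a unit clause — contradiction.
So every satisfying assignment has S = False.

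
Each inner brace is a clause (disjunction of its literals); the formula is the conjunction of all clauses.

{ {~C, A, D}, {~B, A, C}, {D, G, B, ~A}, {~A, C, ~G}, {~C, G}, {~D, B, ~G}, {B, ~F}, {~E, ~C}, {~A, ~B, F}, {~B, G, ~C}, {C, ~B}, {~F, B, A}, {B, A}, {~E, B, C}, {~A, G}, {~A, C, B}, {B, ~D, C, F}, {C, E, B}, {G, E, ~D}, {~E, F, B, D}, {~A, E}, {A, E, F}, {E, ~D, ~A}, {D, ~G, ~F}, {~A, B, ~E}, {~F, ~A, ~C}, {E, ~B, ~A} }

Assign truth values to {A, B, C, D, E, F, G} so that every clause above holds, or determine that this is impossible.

A=0,  B=1,  C=1,  D=1,  E=0,  F=1,  G=1

Try C = 1.
Unit clause (G) forces G = 1.
Unit clause (~E) forces E = 0.
Unit clause (~A) forces A = 0.
Unit clause (D) forces D = 1.
Unit clause (B) forces B = 1.
Unit clause (F) forces F = 1.
Every clause now holds.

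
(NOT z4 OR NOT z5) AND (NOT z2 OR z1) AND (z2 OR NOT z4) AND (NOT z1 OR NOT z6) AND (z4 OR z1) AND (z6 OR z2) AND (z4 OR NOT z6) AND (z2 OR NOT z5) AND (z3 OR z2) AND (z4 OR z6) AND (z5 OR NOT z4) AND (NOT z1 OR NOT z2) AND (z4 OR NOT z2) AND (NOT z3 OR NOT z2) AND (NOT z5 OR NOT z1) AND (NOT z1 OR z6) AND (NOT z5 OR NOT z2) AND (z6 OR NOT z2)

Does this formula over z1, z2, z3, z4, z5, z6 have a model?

Case z4 = false:
Unit clause (z1) forces z1 = true.
Unit clause (NOT z6) forces z6 = false.
But (z6) is also a unit clause — contradiction.
So z4 must be the other value — set z4 = true.
Unit clause (NOT z5) forces z5 = false.
But (z5) is also a unit clause — contradiction.
Both values of z4 lead to a conflict.
No assignment satisfies every clause.

No, unsatisfiable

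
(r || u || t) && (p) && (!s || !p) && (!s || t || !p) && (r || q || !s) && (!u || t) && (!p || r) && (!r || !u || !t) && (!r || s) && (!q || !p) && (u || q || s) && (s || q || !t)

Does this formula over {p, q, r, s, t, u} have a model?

From the singleton clause (p), p = true.
From the singleton clause (!s), s = false.
From the singleton clause (r), r = true.
That conflicts with the unit clause (!r).
No assignment satisfies every clause.

Unsatisfiable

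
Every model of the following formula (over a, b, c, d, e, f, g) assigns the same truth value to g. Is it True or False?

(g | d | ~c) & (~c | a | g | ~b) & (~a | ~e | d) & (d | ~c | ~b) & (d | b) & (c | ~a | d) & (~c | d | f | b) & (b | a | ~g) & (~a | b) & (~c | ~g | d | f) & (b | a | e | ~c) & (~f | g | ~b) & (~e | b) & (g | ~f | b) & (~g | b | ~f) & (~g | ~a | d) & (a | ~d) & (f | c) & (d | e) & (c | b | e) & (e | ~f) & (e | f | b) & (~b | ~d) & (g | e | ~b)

True

Suppose g = 0.
Case d = 1:
The clause (a) is unit, so a = 1.
The clause (b) is unit, so b = 1.
That conflicts with the unit clause (~b).
So d must be the other value — set d = 0.
The clause (~c) is unit, so c = 0.
The clause (b) is unit, so b = 1.
The clause (~a) is unit, so a = 0.
The clause (~f) is unit, so f = 0.
That conflicts with the unit clause (f).
Neither d = 1 nor d = 0 works.
So every satisfying assignment has g = True.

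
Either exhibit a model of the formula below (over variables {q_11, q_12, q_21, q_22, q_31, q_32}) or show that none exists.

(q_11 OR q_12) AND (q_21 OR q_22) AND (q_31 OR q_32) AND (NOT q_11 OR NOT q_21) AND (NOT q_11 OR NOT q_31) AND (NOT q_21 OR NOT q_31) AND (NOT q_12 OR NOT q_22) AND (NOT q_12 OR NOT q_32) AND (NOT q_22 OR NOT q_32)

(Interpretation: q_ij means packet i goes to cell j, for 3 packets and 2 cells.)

Branch on q_11: set q_11 = true.
The clause (NOT q_21) is unit, so q_21 = false.
The clause (q_22) is unit, so q_22 = true.
The clause (NOT q_31) is unit, so q_31 = false.
The clause (q_32) is unit, so q_32 = true.
That conflicts with the unit clause (NOT q_32).
Undo q_11 and try q_11 = false.
The clause (q_12) is unit, so q_12 = true.
The clause (NOT q_22) is unit, so q_22 = false.
The clause (q_21) is unit, so q_21 = true.
The clause (NOT q_31) is unit, so q_31 = false.
The clause (q_32) is unit, so q_32 = true.
That conflicts with the unit clause (NOT q_32).
Either choice for q_11 ends in contradiction.

UNSATISFIABLE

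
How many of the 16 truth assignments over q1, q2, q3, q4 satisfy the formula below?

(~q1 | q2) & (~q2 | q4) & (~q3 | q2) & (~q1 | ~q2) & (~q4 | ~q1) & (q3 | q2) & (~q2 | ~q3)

There are 2^4 = 16 truth assignments over (q1, q2, q3, q4).
Check each against the 7 clauses (columns in the order q1, q2, q3, q4):
  F F F F  ✗ fails (q3 | q2)
  F F F T  ✗ fails (q3 | q2)
  F F T F  ✗ fails (~q3 | q2)
  F F T T  ✗ fails (~q3 | q2)
  F T F F  ✗ fails (~q2 | q4)
  F T F T  ✓ satisfies all
  F T T F  ✗ fails (~q2 | q4)
  F T T T  ✗ fails (~q2 | ~q3)
  T F F F  ✗ fails (~q1 | q2)
  T F F T  ✗ fails (~q1 | q2)
  T F T F  ✗ fails (~q1 | q2)
  T F T T  ✗ fails (~q1 | q2)
  T T F F  ✗ fails (~q2 | q4)
  T T F T  ✗ fails (~q1 | ~q2)
  T T T F  ✗ fails (~q2 | q4)
  T T T T  ✗ fails (~q1 | ~q2)
1 of the 16 rows is a model.

1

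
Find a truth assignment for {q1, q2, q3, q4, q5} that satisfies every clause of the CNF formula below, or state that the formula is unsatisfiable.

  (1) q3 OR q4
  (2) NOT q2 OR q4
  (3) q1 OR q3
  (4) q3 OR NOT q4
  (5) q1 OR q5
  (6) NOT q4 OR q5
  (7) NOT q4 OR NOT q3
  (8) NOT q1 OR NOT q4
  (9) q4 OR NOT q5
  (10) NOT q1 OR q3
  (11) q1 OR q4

Suppose q3 = true.
From the singleton clause (NOT q4), q4 = false.
From the singleton clause (NOT q2), q2 = false.
From the singleton clause (NOT q5), q5 = false.
From the singleton clause (q1), q1 = true.
This assignment satisfies each clause.

q1 ↦ true; q2 ↦ false; q3 ↦ true; q4 ↦ false; q5 ↦ false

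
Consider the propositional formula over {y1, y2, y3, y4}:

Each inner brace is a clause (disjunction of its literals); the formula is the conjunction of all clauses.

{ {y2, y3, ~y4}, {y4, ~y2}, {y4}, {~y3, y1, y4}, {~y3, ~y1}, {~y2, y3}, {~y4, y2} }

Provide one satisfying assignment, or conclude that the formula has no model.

y1=0,  y2=1,  y3=1,  y4=1

(y4) alone gives y4 = 1.
(y2) alone gives y2 = 1.
(y3) alone gives y3 = 1.
(~y1) alone gives y1 = 0.
Every clause now holds.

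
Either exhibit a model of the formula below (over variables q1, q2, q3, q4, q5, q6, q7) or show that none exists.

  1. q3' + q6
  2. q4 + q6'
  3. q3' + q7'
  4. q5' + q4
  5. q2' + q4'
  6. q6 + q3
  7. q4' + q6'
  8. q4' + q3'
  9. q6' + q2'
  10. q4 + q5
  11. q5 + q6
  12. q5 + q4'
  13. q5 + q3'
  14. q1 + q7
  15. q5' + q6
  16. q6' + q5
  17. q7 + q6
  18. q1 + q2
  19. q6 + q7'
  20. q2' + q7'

UNSATISFIABLE

Try q3 = 0.
(q6) alone gives q6 = 1.
(q4) alone gives q4 = 1.
Now (q4') is unsatisfied and unit — conflict.
That branch fails; take q3 = 1 instead.
(q6) alone gives q6 = 1.
(q4) alone gives q4 = 1.
Now (q4') is unsatisfied and unit — conflict.
Either choice for q3 ends in contradiction.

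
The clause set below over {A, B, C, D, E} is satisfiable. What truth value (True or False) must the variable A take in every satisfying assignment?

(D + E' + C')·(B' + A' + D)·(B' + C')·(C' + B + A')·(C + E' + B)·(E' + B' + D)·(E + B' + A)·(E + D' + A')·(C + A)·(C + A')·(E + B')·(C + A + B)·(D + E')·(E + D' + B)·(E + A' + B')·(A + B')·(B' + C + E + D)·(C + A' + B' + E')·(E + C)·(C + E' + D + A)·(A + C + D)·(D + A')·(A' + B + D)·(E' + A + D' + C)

Suppose A = 1.
The clause (C) is unit, so C = 1.
The clause (B') is unit, so B = 0.
But (B) is also a unit clause — contradiction.
So every satisfying assignment has A = False.

False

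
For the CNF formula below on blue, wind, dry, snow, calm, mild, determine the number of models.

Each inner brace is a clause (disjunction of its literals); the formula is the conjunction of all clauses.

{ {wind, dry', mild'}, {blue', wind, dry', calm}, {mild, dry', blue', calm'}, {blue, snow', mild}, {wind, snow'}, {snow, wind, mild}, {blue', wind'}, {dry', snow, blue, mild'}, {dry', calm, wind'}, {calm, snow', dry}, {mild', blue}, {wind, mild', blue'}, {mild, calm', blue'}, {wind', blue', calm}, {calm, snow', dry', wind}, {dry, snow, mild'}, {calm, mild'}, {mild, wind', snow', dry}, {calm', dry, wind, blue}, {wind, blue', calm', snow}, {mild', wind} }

3

There are 2^6 = 64 truth assignments over (blue, wind, dry, snow, calm, mild).
Split on calm. With calm = 1, the clauses containing calm are satisfied and calm' drops from the rest; 2 of the 2^5 = 32 assignments to the other variables satisfy what remains.
With calm = 0, by the same count on the reduced clause set, 1 assignment works.
(One model: blue=F, wind=T, dry=F, snow=F, calm=F, mild=F.)
Total: 2 + 1 = 3.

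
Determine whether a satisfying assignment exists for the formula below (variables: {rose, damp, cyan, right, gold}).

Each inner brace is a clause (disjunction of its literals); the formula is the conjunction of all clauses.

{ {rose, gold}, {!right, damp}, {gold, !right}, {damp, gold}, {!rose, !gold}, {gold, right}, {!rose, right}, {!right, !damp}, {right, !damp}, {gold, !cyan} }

Satisfiable

Suppose rose = false.
Unit clause (gold) forces gold = true.
Suppose right = false.
Unit clause (!damp) forces damp = false.
No clause remains; cyan is free.
A satisfying assignment: rose ↦ false,  damp ↦ false,  cyan ↦ true,  right ↦ false,  gold ↦ true.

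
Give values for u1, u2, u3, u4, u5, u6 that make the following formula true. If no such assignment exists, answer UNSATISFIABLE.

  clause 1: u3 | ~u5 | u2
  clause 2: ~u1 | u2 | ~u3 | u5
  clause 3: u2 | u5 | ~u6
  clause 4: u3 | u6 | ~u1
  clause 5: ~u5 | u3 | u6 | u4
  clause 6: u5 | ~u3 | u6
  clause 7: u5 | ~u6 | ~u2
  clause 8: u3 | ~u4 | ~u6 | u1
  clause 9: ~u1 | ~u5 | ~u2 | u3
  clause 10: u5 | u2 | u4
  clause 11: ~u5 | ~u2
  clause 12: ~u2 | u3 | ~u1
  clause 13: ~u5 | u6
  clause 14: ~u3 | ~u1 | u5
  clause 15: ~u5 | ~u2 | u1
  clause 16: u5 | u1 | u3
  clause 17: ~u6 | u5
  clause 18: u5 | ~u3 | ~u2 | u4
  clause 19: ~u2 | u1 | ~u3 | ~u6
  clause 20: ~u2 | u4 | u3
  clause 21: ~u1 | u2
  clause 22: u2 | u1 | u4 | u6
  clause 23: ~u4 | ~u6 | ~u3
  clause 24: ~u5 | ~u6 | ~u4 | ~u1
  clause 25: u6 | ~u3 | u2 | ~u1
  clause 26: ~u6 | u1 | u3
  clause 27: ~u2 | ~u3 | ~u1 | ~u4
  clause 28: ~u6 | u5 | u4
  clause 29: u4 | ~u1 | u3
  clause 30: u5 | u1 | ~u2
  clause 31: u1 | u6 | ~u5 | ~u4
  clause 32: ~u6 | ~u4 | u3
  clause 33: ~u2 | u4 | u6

u1 ↦ 0,  u2 ↦ 0,  u3 ↦ 1,  u4 ↦ 0,  u5 ↦ 1,  u6 ↦ 1

Try u5 = 1.
Unit clause (~u2) forces u2 = 0.
Unit clause (u3) forces u3 = 1.
Unit clause (u6) forces u6 = 1.
Unit clause (~u1) forces u1 = 0.
Unit clause (~u4) forces u4 = 0.
This assignment satisfies each clause.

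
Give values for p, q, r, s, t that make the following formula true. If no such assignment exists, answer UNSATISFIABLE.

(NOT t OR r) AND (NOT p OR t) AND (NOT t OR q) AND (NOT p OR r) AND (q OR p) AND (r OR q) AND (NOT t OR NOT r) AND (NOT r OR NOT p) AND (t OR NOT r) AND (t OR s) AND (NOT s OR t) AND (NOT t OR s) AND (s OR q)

UNSATISFIABLE

Try t = false.
From the singleton clause (NOT p), p = false.
From the singleton clause (q), q = true.
From the singleton clause (NOT r), r = false.
From the singleton clause (s), s = true.
Now (NOT s) is unsatisfied and unit — conflict.
Undo t and try t = true.
From the singleton clause (r), r = true.
Now (NOT r) is unsatisfied and unit — conflict.
Either choice for t ends in contradiction.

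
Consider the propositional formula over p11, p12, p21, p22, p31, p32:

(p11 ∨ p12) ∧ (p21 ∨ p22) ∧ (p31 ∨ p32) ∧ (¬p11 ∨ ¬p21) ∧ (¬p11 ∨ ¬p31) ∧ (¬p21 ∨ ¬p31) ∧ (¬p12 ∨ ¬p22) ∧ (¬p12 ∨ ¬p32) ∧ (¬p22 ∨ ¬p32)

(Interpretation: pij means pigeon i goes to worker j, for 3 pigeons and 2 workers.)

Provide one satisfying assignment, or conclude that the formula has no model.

Case p11 = True:
Unit clause (¬p21) forces p21 = False.
Unit clause (p22) forces p22 = True.
Unit clause (¬p31) forces p31 = False.
Unit clause (p32) forces p32 = True.
That conflicts with the unit clause (¬p32).
That branch fails; take p11 = False instead.
Unit clause (p12) forces p12 = True.
Unit clause (¬p22) forces p22 = False.
Unit clause (p21) forces p21 = True.
Unit clause (¬p31) forces p31 = False.
Unit clause (p32) forces p32 = True.
That conflicts with the unit clause (¬p32).
Both values of p11 lead to a conflict.

UNSATISFIABLE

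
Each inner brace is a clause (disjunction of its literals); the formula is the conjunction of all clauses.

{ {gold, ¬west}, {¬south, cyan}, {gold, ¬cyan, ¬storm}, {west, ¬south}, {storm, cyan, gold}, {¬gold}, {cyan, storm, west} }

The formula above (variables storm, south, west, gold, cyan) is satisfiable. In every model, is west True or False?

Suppose west = True.
(gold) alone gives gold = True.
But (¬gold) is also a unit clause — contradiction.
So every satisfying assignment has west = False.

False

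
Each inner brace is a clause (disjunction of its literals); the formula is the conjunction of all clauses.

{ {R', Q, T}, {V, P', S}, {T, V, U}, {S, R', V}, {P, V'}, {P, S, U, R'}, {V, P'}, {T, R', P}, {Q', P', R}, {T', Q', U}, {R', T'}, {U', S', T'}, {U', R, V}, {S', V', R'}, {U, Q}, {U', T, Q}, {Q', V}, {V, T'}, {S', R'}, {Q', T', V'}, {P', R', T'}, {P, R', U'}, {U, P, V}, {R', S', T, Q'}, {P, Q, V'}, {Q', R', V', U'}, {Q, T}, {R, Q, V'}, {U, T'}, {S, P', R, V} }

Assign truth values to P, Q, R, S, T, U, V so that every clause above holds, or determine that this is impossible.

P: 1; Q: 1; R: 1; S: 0; T: 0; U: 0; V: 1

Case P = 1:
The clause (V) is unit, so V = 1.
Case Q = 1:
The clause (R) is unit, so R = 1.
The clause (T') is unit, so T = 0.
The clause (S') is unit, so S = 0.
The clause (U') is unit, so U = 0.
Every clause now holds.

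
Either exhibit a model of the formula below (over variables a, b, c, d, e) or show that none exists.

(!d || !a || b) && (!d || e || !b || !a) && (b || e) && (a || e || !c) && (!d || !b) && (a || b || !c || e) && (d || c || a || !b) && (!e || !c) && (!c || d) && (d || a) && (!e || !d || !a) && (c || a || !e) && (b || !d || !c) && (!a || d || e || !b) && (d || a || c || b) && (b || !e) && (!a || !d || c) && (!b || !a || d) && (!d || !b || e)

UNSATISFIABLE

Suppose b = true.
The clause (!d) is unit, so d = false.
The clause (!c) is unit, so c = false.
The clause (a) is unit, so a = true.
Now (!a) is unsatisfied and unit — conflict.
So b must be the other value — set b = false.
The clause (e) is unit, so e = true.
Now (!e) is unsatisfied and unit — conflict.
Both values of b lead to a conflict.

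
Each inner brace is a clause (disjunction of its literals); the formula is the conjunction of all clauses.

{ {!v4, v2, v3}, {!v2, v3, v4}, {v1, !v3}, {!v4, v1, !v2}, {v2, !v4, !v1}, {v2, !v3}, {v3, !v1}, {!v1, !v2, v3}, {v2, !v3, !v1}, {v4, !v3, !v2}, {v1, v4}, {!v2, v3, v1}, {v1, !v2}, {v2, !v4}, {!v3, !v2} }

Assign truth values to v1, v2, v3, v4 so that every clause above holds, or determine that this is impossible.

UNSATISFIABLE

Suppose v1 = true.
Unit clause (v3) forces v3 = true.
Unit clause (v2) forces v2 = true.
That conflicts with the unit clause (!v2).
Backtrack on v1: now try v1 = false.
Unit clause (!v3) forces v3 = false.
Unit clause (v4) forces v4 = true.
Unit clause (v2) forces v2 = true.
That conflicts with the unit clause (!v2).
Both values of v1 lead to a conflict.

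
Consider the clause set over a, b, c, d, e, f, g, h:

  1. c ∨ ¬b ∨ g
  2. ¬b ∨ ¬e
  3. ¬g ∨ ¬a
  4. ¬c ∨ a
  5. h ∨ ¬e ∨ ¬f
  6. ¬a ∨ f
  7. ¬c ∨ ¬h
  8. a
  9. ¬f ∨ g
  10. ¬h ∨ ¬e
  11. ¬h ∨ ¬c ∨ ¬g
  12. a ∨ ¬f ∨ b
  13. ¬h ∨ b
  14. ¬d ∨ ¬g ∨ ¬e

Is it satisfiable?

From the singleton clause (a), a = True.
From the singleton clause (¬g), g = False.
From the singleton clause (f), f = True.
Now (¬f) is unsatisfied and unit — conflict.
No assignment satisfies every clause.

Unsatisfiable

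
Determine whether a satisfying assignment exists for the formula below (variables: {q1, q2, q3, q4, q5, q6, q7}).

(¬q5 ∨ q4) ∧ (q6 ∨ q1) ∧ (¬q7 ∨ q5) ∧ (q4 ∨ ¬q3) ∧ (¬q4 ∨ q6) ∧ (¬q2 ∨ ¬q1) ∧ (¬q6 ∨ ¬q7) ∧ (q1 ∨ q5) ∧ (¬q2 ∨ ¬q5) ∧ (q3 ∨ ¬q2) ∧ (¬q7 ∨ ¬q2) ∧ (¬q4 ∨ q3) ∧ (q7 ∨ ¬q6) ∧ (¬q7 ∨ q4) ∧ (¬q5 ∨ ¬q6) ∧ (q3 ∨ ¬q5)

Satisfiable

Try q5 = False.
The clause (¬q7) is unit, so q7 = False.
The clause (q1) is unit, so q1 = True.
The clause (¬q2) is unit, so q2 = False.
The clause (¬q6) is unit, so q6 = False.
The clause (¬q4) is unit, so q4 = False.
The clause (¬q3) is unit, so q3 = False.
All clauses are satisfied.
A satisfying assignment: q1=True, q2=False, q3=False, q4=False, q5=False, q6=False, q7=False.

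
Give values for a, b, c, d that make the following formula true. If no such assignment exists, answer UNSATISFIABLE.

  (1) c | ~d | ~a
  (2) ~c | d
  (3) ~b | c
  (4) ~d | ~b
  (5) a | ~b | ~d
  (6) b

From the singleton clause (b), b = 1.
From the singleton clause (c), c = 1.
From the singleton clause (d), d = 1.
But (~d) is also a unit clause — contradiction.

UNSATISFIABLE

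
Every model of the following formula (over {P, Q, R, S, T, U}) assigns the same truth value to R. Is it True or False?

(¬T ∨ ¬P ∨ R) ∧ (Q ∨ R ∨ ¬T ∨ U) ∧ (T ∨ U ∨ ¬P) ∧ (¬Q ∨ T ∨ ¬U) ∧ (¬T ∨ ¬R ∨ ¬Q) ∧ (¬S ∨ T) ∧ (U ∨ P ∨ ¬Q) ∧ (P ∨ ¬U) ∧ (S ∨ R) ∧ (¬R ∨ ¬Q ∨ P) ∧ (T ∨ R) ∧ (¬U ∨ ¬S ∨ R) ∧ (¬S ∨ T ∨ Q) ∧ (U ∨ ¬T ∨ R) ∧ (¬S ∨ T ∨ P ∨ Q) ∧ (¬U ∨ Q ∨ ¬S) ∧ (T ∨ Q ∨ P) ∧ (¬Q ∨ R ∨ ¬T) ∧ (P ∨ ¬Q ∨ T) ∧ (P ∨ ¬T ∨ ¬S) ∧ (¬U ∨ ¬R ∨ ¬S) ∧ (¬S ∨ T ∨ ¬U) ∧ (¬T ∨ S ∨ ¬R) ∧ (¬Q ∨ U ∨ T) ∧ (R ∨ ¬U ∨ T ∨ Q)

Suppose R = False.
From the singleton clause (S), S = True.
From the singleton clause (T), T = True.
From the singleton clause (¬P), P = False.
That conflicts with the unit clause (P).
So every satisfying assignment has R = True.

True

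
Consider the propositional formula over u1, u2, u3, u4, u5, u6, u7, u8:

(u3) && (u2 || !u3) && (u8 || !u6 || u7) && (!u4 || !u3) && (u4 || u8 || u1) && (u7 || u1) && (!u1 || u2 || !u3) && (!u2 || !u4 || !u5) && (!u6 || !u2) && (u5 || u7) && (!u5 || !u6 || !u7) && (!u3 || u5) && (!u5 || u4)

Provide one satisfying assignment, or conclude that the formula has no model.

The clause (u3) is unit, so u3 = true.
The clause (u2) is unit, so u2 = true.
The clause (!u4) is unit, so u4 = false.
The clause (!u6) is unit, so u6 = false.
The clause (u5) is unit, so u5 = true.
That conflicts with the unit clause (!u5).

UNSATISFIABLE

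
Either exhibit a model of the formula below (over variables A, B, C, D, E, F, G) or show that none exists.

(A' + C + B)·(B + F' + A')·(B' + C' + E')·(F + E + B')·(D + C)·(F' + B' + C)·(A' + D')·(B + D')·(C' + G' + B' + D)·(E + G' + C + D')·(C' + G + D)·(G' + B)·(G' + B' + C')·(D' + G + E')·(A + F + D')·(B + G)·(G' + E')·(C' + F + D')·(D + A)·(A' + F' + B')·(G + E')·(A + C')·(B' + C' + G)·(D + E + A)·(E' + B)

Try D = 1.
Unit clause (A') forces A = 0.
Unit clause (B) forces B = 1.
Unit clause (F) forces F = 1.
Unit clause (C) forces C = 1.
That conflicts with the unit clause (C').
So D must be the other value — set D = 0.
Unit clause (C) forces C = 1.
Unit clause (G) forces G = 1.
Unit clause (B') forces B = 0.
That conflicts with the unit clause (B).
Either choice for D ends in contradiction.

UNSATISFIABLE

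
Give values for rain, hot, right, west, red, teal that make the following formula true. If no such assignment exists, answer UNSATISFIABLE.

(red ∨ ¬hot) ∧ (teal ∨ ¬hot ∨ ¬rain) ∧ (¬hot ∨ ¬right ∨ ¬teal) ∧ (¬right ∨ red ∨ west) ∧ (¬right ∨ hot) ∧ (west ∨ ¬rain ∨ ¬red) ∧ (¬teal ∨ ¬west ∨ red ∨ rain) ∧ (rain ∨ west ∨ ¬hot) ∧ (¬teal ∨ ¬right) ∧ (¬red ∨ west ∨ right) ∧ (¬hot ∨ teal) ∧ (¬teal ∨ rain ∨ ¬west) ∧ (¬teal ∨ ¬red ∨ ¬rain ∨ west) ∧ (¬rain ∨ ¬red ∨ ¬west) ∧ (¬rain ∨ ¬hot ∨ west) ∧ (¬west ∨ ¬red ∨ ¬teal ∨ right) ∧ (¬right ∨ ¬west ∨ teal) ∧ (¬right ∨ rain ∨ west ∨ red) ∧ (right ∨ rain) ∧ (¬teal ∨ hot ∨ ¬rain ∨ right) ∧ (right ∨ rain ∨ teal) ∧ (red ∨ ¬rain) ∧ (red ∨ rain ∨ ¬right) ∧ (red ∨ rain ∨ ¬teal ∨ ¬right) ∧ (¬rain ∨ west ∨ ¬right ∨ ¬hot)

UNSATISFIABLE

Branch on red: set red = True.
Branch on right: set right = False.
From the singleton clause (west), west = True.
From the singleton clause (¬rain), rain = False.
That conflicts with the unit clause (rain).
That branch fails; take right = True instead.
From the singleton clause (hot), hot = True.
From the singleton clause (¬teal), teal = False.
That conflicts with the unit clause (teal).
Neither right = True nor right = False works.
That branch fails; take red = False instead.
From the singleton clause (¬hot), hot = False.
From the singleton clause (¬right), right = False.
From the singleton clause (rain), rain = True.
That conflicts with the unit clause (¬rain).
Neither red = True nor red = False works.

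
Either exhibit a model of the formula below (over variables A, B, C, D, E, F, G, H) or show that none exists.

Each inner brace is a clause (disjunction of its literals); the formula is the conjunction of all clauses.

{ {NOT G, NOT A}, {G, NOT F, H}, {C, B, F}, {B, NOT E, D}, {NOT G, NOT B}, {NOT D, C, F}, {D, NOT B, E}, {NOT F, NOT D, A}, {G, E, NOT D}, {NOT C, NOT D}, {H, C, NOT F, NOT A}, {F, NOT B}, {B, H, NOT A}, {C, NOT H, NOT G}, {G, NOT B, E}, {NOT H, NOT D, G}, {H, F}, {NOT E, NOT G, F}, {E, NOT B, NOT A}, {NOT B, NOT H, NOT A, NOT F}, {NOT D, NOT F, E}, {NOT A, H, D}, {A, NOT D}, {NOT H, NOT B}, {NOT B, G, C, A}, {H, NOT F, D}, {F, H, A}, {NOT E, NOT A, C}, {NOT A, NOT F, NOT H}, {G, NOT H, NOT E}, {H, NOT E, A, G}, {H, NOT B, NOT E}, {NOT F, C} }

A=false,  B=false,  C=true,  D=false,  E=false,  F=true,  G=true,  H=true

Case G = true:
(NOT A) alone gives A = false.
(NOT B) alone gives B = false.
(NOT D) alone gives D = false.
(NOT E) alone gives E = false.
Case C = true:
Case H = true:
All clauses hold; F can take either value.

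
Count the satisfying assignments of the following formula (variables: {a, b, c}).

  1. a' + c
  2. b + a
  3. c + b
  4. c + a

3

There are 2^3 = 8 truth assignments over (a, b, c).
Check each against the 4 clauses (columns in the order a, b, c):
  F F F  ✗ fails (b + a)
  F F T  ✗ fails (b + a)
  F T F  ✗ fails (c + a)
  F T T  ✓ satisfies all
  T F F  ✗ fails (a' + c)
  T F T  ✓ satisfies all
  T T F  ✗ fails (a' + c)
  T T T  ✓ satisfies all
3 of the 8 rows are models.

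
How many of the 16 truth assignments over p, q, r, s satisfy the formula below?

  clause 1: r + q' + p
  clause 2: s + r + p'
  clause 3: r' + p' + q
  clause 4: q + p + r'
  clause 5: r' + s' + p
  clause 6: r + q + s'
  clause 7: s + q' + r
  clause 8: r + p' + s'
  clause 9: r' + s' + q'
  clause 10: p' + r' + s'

3

There are 2^4 = 16 truth assignments over (p, q, r, s).
Check each against the 10 clauses (columns in the order p, q, r, s):
  F F F F  ✓ satisfies all
  F F F T  ✗ fails (r + q + s')
  F F T F  ✗ fails (q + p + r')
  F F T T  ✗ fails (q + p + r')
  F T F F  ✗ fails (r + q' + p)
  F T F T  ✗ fails (r + q' + p)
  F T T F  ✓ satisfies all
  F T T T  ✗ fails (r' + s' + p)
  T F F F  ✗ fails (s + r + p')
  T F F T  ✗ fails (r + q + s')
  T F T F  ✗ fails (r' + p' + q)
  T F T T  ✗ fails (r' + p' + q)
  T T F F  ✗ fails (s + r + p')
  T T F T  ✗ fails (r + p' + s')
  T T T F  ✓ satisfies all
  T T T T  ✗ fails (r' + s' + q')
3 of the 16 rows are models.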